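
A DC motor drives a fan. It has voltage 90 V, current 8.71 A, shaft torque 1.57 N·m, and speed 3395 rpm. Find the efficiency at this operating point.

ω = 2π × 3395/60 = 355.5 rad/s; P_out = τω = 1.57 × 355.5 = 558 W
P_in = V·I = 90 × 8.71 = 784 W
η = P_out / P_in = 558 / 784 = 0.712 = 71.2%

71.2 %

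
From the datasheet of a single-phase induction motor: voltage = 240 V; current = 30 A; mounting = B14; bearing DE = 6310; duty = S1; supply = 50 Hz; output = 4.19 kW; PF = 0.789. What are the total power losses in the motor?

1.49 kW

P_in = V·I·cosφ = 240×30×0.789 = 5681 W
P_out = 4190 W
Losses = P_in − P_out = 5681 − 4190 = 1491 W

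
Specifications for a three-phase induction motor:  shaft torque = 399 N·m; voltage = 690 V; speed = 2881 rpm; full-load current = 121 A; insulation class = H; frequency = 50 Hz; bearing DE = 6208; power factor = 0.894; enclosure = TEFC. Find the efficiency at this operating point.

93.1 %

ω = 2π × 2881/60 = 301.7 rad/s; P_out = τω = 399 × 301.7 = 120378 W
P_in = √3·V_L·I_L·cosφ = 1.732 × 690 × 121 × 0.894 = 129277 W
η = P_out / P_in = 120378 / 129277 = 0.931 = 93.1%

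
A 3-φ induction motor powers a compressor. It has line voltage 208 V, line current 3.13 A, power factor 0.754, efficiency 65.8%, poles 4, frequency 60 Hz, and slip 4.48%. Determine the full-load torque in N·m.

3.11 N·m

P_in = √3·V·I·cosφ = 1.732 × 208 × 3.13 × 0.754 = 850 W
P_out = η·P_in = 0.658 × 850 = 559 W
n_s = 120×60/4 = 1800 rpm; n = 1800×(1−0.0448) = 1719 rpm
ω = 2π×1719/60 = 180 rad/s
τ = P_out/ω = 559/180 = 3.11 N·m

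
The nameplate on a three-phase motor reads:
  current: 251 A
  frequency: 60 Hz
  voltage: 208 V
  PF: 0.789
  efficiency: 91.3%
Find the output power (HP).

87.3 HP

P_in = √3·V·I·cosφ = 1.732 × 208 × 251 × 0.789 = 71345 W
P_out = η·P_in = 0.913 × 71345 = 65138 W
= 65138/746 = 87.3 HP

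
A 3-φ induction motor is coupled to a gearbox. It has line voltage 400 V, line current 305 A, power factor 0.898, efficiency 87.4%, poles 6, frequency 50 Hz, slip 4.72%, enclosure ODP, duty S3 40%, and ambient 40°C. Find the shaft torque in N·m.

1660 N·m

P_in = √3·V·I·cosφ = 1.732 × 400 × 305 × 0.898 = 189751 W
P_out = η·P_in = 0.874 × 189751 = 165842 W
n_s = 120×50/6 = 1000 rpm; n = 1000×(1−0.0472) = 953 rpm
ω = 2π×953/60 = 99.8 rad/s
τ = P_out/ω = 165842/99.8 = 1660 N·m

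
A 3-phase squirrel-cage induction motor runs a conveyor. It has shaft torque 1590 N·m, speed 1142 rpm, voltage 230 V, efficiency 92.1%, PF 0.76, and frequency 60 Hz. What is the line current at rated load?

ω = 2π×1142/60 = 119.6 rad/s; P_out = τω = 1590 × 119.6 = 190164 W
P_in = P_out / η = 190164 / 0.921 = 206476 W
I_L = P_in / (√3·V_L·cosφ) = 206476 / (1.732 × 230 × 0.76) = 682 A

682 A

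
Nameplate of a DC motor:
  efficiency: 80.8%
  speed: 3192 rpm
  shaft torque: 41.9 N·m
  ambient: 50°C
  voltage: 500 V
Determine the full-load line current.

ω = 2π×3192/60 = 334.3 rad/s; P_out = τω = 41.9 × 334.3 = 14007 W
P_in = P_out / η = 14007 / 0.808 = 17335 W
I = P_in / V = 17335 / 500 = 34.7 A

34.7 A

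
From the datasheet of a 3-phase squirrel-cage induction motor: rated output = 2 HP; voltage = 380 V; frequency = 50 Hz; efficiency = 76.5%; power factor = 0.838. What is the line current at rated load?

3.54 A

P_out = 2 × 746 = 1492 W
P_in = P_out / η = 1492 / 0.765 = 1950 W
I_L = P_in / (√3·V_L·cosφ) = 1950 / (1.732 × 380 × 0.838) = 3.54 A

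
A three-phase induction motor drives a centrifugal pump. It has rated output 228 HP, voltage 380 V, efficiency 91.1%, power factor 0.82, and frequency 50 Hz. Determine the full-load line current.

P_out = 228 × 746 = 170088 W
P_in = P_out / η = 170088 / 0.911 = 186705 W
I_L = P_in / (√3·V_L·cosφ) = 186705 / (1.732 × 380 × 0.82) = 346 A

346 A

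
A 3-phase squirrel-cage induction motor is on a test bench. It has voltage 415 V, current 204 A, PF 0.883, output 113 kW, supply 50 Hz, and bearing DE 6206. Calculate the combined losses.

16500 W

P_in = √3·V·I·cosφ = 1.732×415×204×0.883 = 129475 W
P_out = 113000 W
Losses = P_in − P_out = 129475 − 113000 = 16475 W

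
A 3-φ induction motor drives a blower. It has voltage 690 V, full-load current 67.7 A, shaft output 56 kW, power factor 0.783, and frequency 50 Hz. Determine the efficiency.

88.4 %

P_out = 56 kW = 56000 W
P_in = √3·V_L·I_L·cosφ = 1.732 × 690 × 67.7 × 0.783 = 63350 W
η = P_out / P_in = 56000 / 63350 = 0.884 = 88.4%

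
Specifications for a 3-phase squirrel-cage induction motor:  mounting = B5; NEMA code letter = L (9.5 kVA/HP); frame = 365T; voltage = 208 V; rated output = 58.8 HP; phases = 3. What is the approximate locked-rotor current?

1550 A

S_LR = 9.5 × 58.8 = 558.6 kVA
I_LR = S_LR/(√3·V_L) = 558600/(1.732×208) = 1550 A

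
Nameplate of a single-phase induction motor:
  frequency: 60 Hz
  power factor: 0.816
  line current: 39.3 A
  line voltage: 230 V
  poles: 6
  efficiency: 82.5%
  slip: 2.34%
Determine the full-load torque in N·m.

49.6 N·m

P_in = V·I·cosφ = 230 × 39.3 × 0.816 = 7376 W
P_out = η·P_in = 0.825 × 7376 = 6085 W
n_s = 120×60/6 = 1200 rpm; n = 1200×(1−0.0234) = 1172 rpm
ω = 2π×1172/60 = 122.7 rad/s
τ = P_out/ω = 6085/122.7 = 49.6 N·m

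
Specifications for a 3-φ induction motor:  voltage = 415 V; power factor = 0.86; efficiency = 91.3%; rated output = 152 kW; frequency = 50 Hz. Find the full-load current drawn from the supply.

P_out = 152 kW = 152000 W
P_in = P_out / η = 152000 / 0.913 = 166484 W
I_L = P_in / (√3·V_L·cosφ) = 166484 / (1.732 × 415 × 0.86) = 269 A

269 A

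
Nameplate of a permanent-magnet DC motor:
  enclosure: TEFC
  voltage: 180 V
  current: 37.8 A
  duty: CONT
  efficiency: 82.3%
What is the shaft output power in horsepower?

P_in = V·I = 180 × 37.8 = 6804 W
P_out = η·P_in = 0.823 × 6804 = 5600 W
= 5600/746 = 7.51 HP

7.51 HP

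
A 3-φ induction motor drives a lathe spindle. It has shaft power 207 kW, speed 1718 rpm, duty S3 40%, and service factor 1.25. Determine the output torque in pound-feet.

849 lb·ft

ω = 2π × 1718/60 = 179.9 rad/s
τ = P/ω = 207000/179.9 = 1151 N·m
In lb·ft: 1151/1.356 = 849 lb·ft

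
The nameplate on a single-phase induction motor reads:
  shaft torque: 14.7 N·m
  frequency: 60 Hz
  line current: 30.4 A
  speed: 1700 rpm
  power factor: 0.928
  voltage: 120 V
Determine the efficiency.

77.3 %

ω = 2π × 1700/60 = 178 rad/s; P_out = τω = 14.7 × 178 = 2617 W
P_in = V·I·cosφ = 120 × 30.4 × 0.928 = 3385 W
η = P_out / P_in = 2617 / 3385 = 0.773 = 77.3%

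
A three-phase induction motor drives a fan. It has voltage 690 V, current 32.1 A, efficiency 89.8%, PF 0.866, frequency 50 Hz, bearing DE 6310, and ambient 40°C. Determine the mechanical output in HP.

P_in = √3·V·I·cosφ = 1.732 × 690 × 32.1 × 0.866 = 33222 W
P_out = η·P_in = 0.898 × 33222 = 29833 W
= 29833/746 = 40 HP

40 HP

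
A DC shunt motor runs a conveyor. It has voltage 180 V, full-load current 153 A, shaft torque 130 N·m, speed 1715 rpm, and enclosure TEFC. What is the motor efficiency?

84.8 %

ω = 2π × 1715/60 = 179.6 rad/s; P_out = τω = 130 × 179.6 = 23348 W
P_in = V·I = 180 × 153 = 27540 W
η = P_out / P_in = 23348 / 27540 = 0.848 = 84.8%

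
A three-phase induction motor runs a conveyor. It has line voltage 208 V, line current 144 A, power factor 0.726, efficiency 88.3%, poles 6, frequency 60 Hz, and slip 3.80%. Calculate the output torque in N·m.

275 N·m

P_in = √3·V·I·cosφ = 1.732 × 208 × 144 × 0.726 = 37663 W
P_out = η·P_in = 0.883 × 37663 = 33256 W
n_s = 120×60/6 = 1200 rpm; n = 1200×(1−0.038) = 1154 rpm
ω = 2π×1154/60 = 120.8 rad/s
τ = P_out/ω = 33256/120.8 = 275 N·m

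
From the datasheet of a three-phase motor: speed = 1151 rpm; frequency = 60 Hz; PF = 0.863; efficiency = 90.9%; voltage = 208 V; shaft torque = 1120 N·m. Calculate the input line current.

478 A

ω = 2π×1151/60 = 120.5 rad/s; P_out = τω = 1120 × 120.5 = 134960 W
P_in = P_out / η = 134960 / 0.909 = 148471 W
I_L = P_in / (√3·V_L·cosφ) = 148471 / (1.732 × 208 × 0.863) = 478 A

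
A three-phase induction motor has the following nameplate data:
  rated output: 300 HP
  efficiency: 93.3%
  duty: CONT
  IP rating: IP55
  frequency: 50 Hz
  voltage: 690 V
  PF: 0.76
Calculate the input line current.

264 A

P_out = 300 × 746 = 223800 W
P_in = P_out / η = 223800 / 0.933 = 239871 W
I_L = P_in / (√3·V_L·cosφ) = 239871 / (1.732 × 690 × 0.76) = 264 A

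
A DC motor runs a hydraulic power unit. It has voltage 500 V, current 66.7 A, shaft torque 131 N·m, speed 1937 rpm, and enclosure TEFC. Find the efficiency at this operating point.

ω = 2π × 1937/60 = 202.8 rad/s; P_out = τω = 131 × 202.8 = 26567 W
P_in = V·I = 500 × 66.7 = 33350 W
η = P_out / P_in = 26567 / 33350 = 0.797 = 79.7%

79.7 %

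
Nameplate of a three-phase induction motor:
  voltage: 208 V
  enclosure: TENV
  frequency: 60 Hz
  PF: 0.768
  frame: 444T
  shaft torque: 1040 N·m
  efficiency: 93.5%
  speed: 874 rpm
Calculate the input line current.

368 A

ω = 2π×874/60 = 91.53 rad/s; P_out = τω = 1040 × 91.53 = 95191 W
P_in = P_out / η = 95191 / 0.935 = 101809 W
I_L = P_in / (√3·V_L·cosφ) = 101809 / (1.732 × 208 × 0.768) = 368 A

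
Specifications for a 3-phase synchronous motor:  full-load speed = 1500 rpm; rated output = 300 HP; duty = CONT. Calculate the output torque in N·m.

1420 N·m

P_out = 300 × 746 = 223800 W
ω = 2π × 1500/60 = 157.1 rad/s
τ = P_out/ω = 223800/157.1 = 1420 N·m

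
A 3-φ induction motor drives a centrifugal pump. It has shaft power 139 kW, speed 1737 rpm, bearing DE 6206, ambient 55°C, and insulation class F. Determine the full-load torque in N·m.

ω = 2π × 1737/60 = 181.9 rad/s
τ = P/ω = 139000/181.9 = 764 N·m

764 N·m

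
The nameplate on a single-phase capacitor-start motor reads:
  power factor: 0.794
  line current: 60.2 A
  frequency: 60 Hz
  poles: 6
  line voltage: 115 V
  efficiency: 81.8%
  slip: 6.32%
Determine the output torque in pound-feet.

28.2 lb·ft

P_in = V·I·cosφ = 115 × 60.2 × 0.794 = 5497 W
P_out = η·P_in = 0.818 × 5497 = 4497 W
n_s = 120×60/6 = 1200 rpm; n = 1200×(1−0.0632) = 1124 rpm
ω = 2π×1124/60 = 117.7 rad/s
τ = P_out/ω = 4497/117.7 = 38.21 N·m
In lb·ft: 38.21/1.356 = 28.2 lb·ft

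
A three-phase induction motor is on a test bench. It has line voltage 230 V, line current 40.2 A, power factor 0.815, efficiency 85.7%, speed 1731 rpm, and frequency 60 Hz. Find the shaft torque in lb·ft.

P_in = √3·V·I·cosφ = 1.732 × 230 × 40.2 × 0.815 = 13051 W
P_out = η·P_in = 0.857 × 13051 = 11185 W
n = 1731 rpm
ω = 2π×1731/60 = 181.3 rad/s
τ = P_out/ω = 11185/181.3 = 61.69 N·m
In lb·ft: 61.69/1.356 = 45.5 lb·ft

45.5 lb·ft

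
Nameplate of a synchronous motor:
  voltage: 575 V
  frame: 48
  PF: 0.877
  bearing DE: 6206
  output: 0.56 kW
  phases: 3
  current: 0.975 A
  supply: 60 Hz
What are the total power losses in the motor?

292 W

P_in = √3·V·I·cosφ = 1.732×575×0.975×0.877 = 852 W
P_out = 560 W
Losses = P_in − P_out = 852 − 560 = 292 W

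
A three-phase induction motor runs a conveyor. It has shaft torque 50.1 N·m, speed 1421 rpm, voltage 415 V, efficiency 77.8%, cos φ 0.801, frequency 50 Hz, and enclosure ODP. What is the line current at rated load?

16.6 A

ω = 2π×1421/60 = 148.8 rad/s; P_out = τω = 50.1 × 148.8 = 7455 W
P_in = P_out / η = 7455 / 0.778 = 9582 W
I_L = P_in / (√3·V_L·cosφ) = 9582 / (1.732 × 415 × 0.801) = 16.6 A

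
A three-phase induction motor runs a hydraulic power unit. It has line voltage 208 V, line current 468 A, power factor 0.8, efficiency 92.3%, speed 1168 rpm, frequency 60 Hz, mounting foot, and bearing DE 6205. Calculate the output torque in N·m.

P_in = √3·V·I·cosφ = 1.732 × 208 × 468 × 0.8 = 134880 W
P_out = η·P_in = 0.923 × 134880 = 124494 W
n = 1168 rpm
ω = 2π×1168/60 = 122.3 rad/s
τ = P_out/ω = 124494/122.3 = 1020 N·m

1020 N·m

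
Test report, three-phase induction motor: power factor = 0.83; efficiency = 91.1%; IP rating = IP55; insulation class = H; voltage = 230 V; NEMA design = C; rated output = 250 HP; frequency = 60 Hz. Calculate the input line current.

619 A

P_out = 250 × 746 = 186500 W
P_in = P_out / η = 186500 / 0.911 = 204720 W
I_L = P_in / (√3·V_L·cosφ) = 204720 / (1.732 × 230 × 0.83) = 619 A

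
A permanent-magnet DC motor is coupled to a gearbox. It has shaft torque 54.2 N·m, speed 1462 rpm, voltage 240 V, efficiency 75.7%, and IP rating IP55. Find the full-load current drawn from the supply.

45.7 A

ω = 2π×1462/60 = 153.1 rad/s; P_out = τω = 54.2 × 153.1 = 8298 W
P_in = P_out / η = 8298 / 0.757 = 10962 W
I = P_in / V = 10962 / 240 = 45.7 A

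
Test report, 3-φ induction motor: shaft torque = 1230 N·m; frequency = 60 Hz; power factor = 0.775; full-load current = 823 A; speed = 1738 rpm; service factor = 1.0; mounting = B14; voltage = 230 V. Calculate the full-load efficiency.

ω = 2π × 1738/60 = 182 rad/s; P_out = τω = 1230 × 182 = 223860 W
P_in = √3·V_L·I_L·cosφ = 1.732 × 230 × 823 × 0.775 = 254084 W
η = P_out / P_in = 223860 / 254084 = 0.881 = 88.1%

88.1 %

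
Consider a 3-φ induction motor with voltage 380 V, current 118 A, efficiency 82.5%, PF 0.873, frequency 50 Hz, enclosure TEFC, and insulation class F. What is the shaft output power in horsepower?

P_in = √3·V·I·cosφ = 1.732 × 380 × 118 × 0.873 = 67800 W
P_out = η·P_in = 0.825 × 67800 = 55935 W
= 55935/746 = 75 HP

75 HP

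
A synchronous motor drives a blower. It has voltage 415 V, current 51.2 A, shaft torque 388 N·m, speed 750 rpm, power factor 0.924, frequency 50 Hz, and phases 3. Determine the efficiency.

89.6 %

ω = 2π × 750/60 = 78.54 rad/s; P_out = τω = 388 × 78.54 = 30474 W
P_in = √3·V_L·I_L·cosφ = 1.732 × 415 × 51.2 × 0.924 = 34005 W
η = P_out / P_in = 30474 / 34005 = 0.896 = 89.6%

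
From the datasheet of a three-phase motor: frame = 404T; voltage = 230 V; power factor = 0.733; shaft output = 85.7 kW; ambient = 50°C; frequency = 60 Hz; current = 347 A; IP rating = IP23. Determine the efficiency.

P_out = 85.7 kW = 85700 W
P_in = √3·V_L·I_L·cosφ = 1.732 × 230 × 347 × 0.733 = 101323 W
η = P_out / P_in = 85700 / 101323 = 0.846 = 84.6%

84.6 %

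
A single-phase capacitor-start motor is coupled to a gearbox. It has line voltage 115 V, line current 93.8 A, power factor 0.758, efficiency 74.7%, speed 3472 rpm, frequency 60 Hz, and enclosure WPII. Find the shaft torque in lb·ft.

P_in = V·I·cosφ = 115 × 93.8 × 0.758 = 8177 W
P_out = η·P_in = 0.747 × 8177 = 6108 W
n = 3472 rpm
ω = 2π×3472/60 = 363.6 rad/s
τ = P_out/ω = 6108/363.6 = 16.8 N·m
In lb·ft: 16.8/1.356 = 12.4 lb·ft

12.4 lb·ft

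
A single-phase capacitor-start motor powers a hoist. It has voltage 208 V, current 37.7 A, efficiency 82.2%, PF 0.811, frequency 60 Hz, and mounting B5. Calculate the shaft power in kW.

P_in = V·I·cosφ = 208 × 37.7 × 0.811 = 6360 W
P_out = η·P_in = 0.822 × 6360 = 5228 W

5.23 kW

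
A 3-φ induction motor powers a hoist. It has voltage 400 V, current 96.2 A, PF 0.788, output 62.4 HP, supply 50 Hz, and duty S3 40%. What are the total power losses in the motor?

P_in = √3·V·I·cosφ = 1.732×400×96.2×0.788 = 52518 W
P_out = 62.4×746 = 46550 W
Losses = P_in − P_out = 52518 − 46550 = 5968 W

5.97 kW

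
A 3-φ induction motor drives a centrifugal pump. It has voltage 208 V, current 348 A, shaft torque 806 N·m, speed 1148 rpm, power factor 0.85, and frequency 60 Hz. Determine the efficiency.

ω = 2π × 1148/60 = 120.2 rad/s; P_out = τω = 806 × 120.2 = 96881 W
P_in = √3·V_L·I_L·cosφ = 1.732 × 208 × 348 × 0.85 = 106564 W
η = P_out / P_in = 96881 / 106564 = 0.909 = 90.9%

90.9 %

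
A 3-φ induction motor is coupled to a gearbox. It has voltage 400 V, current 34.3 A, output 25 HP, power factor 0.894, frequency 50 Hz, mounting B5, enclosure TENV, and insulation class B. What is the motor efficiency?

87.8 %

P_out = 25 × 746 = 18650 W
P_in = √3·V_L·I_L·cosφ = 1.732 × 400 × 34.3 × 0.894 = 21244 W
η = P_out / P_in = 18650 / 21244 = 0.878 = 87.8%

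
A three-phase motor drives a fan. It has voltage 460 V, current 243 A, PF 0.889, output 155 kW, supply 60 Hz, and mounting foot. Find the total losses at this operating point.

P_in = √3·V·I·cosφ = 1.732×460×243×0.889 = 172113 W
P_out = 155000 W
Losses = P_in − P_out = 172113 − 155000 = 17113 W

17100 W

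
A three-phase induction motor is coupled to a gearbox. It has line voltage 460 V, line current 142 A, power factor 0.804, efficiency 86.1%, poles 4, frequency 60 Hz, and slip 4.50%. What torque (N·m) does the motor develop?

P_in = √3·V·I·cosφ = 1.732 × 460 × 142 × 0.804 = 90960 W
P_out = η·P_in = 0.861 × 90960 = 78317 W
n_s = 120×60/4 = 1800 rpm; n = 1800×(1−0.045) = 1719 rpm
ω = 2π×1719/60 = 180 rad/s
τ = P_out/ω = 78317/180 = 435 N·m

435 N·m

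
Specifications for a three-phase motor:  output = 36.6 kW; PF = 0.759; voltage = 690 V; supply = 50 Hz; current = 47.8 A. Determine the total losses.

6.76 kW

P_in = √3·V·I·cosφ = 1.732×690×47.8×0.759 = 43358 W
P_out = 36600 W
Losses = P_in − P_out = 43358 − 36600 = 6758 W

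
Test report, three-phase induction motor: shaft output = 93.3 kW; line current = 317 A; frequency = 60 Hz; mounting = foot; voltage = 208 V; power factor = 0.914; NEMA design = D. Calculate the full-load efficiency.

89.4 %

P_out = 93.3 kW = 93300 W
P_in = √3·V_L·I_L·cosφ = 1.732 × 208 × 317 × 0.914 = 104380 W
η = P_out / P_in = 93300 / 104380 = 0.894 = 89.4%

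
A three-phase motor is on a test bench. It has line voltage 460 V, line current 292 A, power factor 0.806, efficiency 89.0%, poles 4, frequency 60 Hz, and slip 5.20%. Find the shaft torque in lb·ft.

689 lb·ft

P_in = √3·V·I·cosφ = 1.732 × 460 × 292 × 0.806 = 187510 W
P_out = η·P_in = 0.89 × 187510 = 166884 W
n_s = 120×60/4 = 1800 rpm; n = 1800×(1−0.052) = 1706 rpm
ω = 2π×1706/60 = 178.7 rad/s
τ = P_out/ω = 166884/178.7 = 933.9 N·m
In lb·ft: 933.9/1.356 = 689 lb·ft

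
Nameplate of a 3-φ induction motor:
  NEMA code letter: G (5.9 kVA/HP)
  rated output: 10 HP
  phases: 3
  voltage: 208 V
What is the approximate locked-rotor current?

S_LR = 5.9 × 10 = 59 kVA
I_LR = S_LR/(√3·V_L) = 59000/(1.732×208) = 164 A

164 A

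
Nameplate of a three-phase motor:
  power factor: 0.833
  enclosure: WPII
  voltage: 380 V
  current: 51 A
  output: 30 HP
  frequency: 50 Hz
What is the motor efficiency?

80.0 %

P_out = 30 × 746 = 22380 W
P_in = √3·V_L·I_L·cosφ = 1.732 × 380 × 51 × 0.833 = 27961 W
η = P_out / P_in = 22380 / 27961 = 0.800 = 80.0%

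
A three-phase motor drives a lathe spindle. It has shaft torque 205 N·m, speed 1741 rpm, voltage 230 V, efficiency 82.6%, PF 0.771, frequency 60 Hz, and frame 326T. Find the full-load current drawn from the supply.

147 A

ω = 2π×1741/60 = 182.3 rad/s; P_out = τω = 205 × 182.3 = 37372 W
P_in = P_out / η = 37372 / 0.826 = 45245 W
I_L = P_in / (√3·V_L·cosφ) = 45245 / (1.732 × 230 × 0.771) = 147 A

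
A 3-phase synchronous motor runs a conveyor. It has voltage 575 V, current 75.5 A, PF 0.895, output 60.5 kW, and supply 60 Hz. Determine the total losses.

P_in = √3·V·I·cosφ = 1.732×575×75.5×0.895 = 67295 W
P_out = 60500 W
Losses = P_in − P_out = 67295 − 60500 = 6795 W

6800 W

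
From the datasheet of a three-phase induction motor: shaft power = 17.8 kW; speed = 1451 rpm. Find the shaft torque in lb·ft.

ω = 2π × 1451/60 = 151.9 rad/s
τ = P/ω = 17800/151.9 = 117.2 N·m
In lb·ft: 117.2/1.356 = 86.4 lb·ft

86.4 lb·ft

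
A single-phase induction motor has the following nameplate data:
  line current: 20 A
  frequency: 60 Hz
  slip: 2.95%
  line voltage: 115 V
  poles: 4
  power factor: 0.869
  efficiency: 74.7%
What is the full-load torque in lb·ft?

P_in = V·I·cosφ = 115 × 20 × 0.869 = 1999 W
P_out = η·P_in = 0.747 × 1999 = 1493 W
n_s = 120×60/4 = 1800 rpm; n = 1800×(1−0.0295) = 1747 rpm
ω = 2π×1747/60 = 182.9 rad/s
τ = P_out/ω = 1493/182.9 = 8.163 N·m
In lb·ft: 8.163/1.356 = 6.02 lb·ft

6.02 lb·ft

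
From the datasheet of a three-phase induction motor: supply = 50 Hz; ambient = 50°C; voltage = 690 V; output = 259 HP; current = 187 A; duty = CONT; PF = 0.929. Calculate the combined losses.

P_in = √3·V·I·cosφ = 1.732×690×187×0.929 = 207613 W
P_out = 259×746 = 193214 W
Losses = P_in − P_out = 207613 − 193214 = 14399 W

14.4 kW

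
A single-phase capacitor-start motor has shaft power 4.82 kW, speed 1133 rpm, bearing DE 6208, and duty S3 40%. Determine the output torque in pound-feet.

30 lb·ft

ω = 2π × 1133/60 = 118.6 rad/s
τ = P/ω = 4820/118.6 = 40.64 N·m
In lb·ft: 40.64/1.356 = 30 lb·ft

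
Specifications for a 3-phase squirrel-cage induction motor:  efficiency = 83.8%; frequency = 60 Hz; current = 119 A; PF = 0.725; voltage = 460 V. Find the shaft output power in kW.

57.6 kW

P_in = √3·V·I·cosφ = 1.732 × 460 × 119 × 0.725 = 68737 W
P_out = η·P_in = 0.838 × 68737 = 57602 W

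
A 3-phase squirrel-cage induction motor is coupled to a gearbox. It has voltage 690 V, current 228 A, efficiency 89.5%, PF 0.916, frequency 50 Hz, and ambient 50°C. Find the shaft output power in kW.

223 kW

P_in = √3·V·I·cosφ = 1.732 × 690 × 228 × 0.916 = 249590 W
P_out = η·P_in = 0.895 × 249590 = 223383 W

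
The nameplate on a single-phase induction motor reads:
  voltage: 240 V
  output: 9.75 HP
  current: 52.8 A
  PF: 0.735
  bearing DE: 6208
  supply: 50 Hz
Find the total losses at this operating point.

P_in = V·I·cosφ = 240×52.8×0.735 = 9314 W
P_out = 9.75×746 = 7274 W
Losses = P_in − P_out = 9314 − 7274 = 2040 W

2040 W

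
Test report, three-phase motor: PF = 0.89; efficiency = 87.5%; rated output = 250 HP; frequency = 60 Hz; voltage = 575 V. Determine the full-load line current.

P_out = 250 × 746 = 186500 W
P_in = P_out / η = 186500 / 0.875 = 213143 W
I_L = P_in / (√3·V_L·cosφ) = 213143 / (1.732 × 575 × 0.89) = 240 A

240 A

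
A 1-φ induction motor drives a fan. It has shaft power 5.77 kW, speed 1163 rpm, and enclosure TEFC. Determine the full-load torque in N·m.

47.4 N·m

ω = 2π × 1163/60 = 121.8 rad/s
τ = P/ω = 5770/121.8 = 47.4 N·m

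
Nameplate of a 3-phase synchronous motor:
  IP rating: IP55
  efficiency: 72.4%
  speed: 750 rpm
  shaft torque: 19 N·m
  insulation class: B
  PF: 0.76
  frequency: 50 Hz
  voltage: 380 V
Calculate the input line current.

4.12 A

ω = 2π×750/60 = 78.54 rad/s; P_out = τω = 19 × 78.54 = 1492 W
P_in = P_out / η = 1492 / 0.724 = 2061 W
I_L = P_in / (√3·V_L·cosφ) = 2061 / (1.732 × 380 × 0.76) = 4.12 A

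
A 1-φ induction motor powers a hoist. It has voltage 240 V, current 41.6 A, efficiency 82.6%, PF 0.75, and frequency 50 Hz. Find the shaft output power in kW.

6.19 kW

P_in = V·I·cosφ = 240 × 41.6 × 0.75 = 7488 W
P_out = η·P_in = 0.826 × 7488 = 6185 W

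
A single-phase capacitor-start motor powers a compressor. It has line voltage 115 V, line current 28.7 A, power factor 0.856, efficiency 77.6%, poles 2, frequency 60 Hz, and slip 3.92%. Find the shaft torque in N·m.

P_in = V·I·cosφ = 115 × 28.7 × 0.856 = 2825 W
P_out = η·P_in = 0.776 × 2825 = 2192 W
n_s = 120×60/2 = 3600 rpm; n = 3600×(1−0.0392) = 3459 rpm
ω = 2π×3459/60 = 362.2 rad/s
τ = P_out/ω = 2192/362.2 = 6.05 N·m

6.05 N·m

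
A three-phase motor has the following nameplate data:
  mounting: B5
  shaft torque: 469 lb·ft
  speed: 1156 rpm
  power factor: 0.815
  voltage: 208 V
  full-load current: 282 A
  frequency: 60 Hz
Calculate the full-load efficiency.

τ = 469 lb·ft × 1.356 = 636 N·m
ω = 2π × 1156/60 = 121.1 rad/s; P_out = τω = 636 × 121.1 = 77020 W
P_in = √3·V_L·I_L·cosφ = 1.732 × 208 × 282 × 0.815 = 82798 W
η = P_out / P_in = 77020 / 82798 = 0.930 = 93.0%

93.0 %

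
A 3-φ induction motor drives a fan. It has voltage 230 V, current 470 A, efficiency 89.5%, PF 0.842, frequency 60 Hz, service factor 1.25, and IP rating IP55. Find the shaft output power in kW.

141 kW

P_in = √3·V·I·cosφ = 1.732 × 230 × 470 × 0.842 = 157647 W
P_out = η·P_in = 0.895 × 157647 = 141094 W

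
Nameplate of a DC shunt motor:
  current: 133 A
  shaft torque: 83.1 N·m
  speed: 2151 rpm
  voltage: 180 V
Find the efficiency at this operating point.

ω = 2π × 2151/60 = 225.3 rad/s; P_out = τω = 83.1 × 225.3 = 18722 W
P_in = V·I = 180 × 133 = 23940 W
η = P_out / P_in = 18722 / 23940 = 0.782 = 78.2%

78.2 %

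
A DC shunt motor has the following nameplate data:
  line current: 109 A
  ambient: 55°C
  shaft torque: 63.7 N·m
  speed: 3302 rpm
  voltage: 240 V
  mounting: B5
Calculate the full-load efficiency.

84.2 %

ω = 2π × 3302/60 = 345.8 rad/s; P_out = τω = 63.7 × 345.8 = 22027 W
P_in = V·I = 240 × 109 = 26160 W
η = P_out / P_in = 22027 / 26160 = 0.842 = 84.2%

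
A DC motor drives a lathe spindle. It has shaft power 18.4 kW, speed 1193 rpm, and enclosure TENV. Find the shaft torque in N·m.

ω = 2π × 1193/60 = 124.9 rad/s
τ = P/ω = 18400/124.9 = 147 N·m

147 N·m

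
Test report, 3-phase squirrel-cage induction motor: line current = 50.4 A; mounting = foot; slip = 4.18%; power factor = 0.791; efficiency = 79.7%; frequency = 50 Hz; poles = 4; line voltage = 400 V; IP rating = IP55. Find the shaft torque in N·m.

P_in = √3·V·I·cosφ = 1.732 × 400 × 50.4 × 0.791 = 27619 W
P_out = η·P_in = 0.797 × 27619 = 22012 W
n_s = 120×50/4 = 1500 rpm; n = 1500×(1−0.0418) = 1437 rpm
ω = 2π×1437/60 = 150.5 rad/s
τ = P_out/ω = 22012/150.5 = 146 N·m

146 N·m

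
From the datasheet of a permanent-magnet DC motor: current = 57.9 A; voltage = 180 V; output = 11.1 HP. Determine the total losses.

2140 W

P_in = V·I = 180×57.9 = 10422 W
P_out = 11.1×746 = 8281 W
Losses = P_in − P_out = 10422 − 8281 = 2141 W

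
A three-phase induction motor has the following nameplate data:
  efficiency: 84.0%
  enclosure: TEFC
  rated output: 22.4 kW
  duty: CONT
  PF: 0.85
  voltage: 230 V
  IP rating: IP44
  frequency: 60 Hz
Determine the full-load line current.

P_out = 22.4 kW = 22400 W
P_in = P_out / η = 22400 / 0.840 = 26667 W
I_L = P_in / (√3·V_L·cosφ) = 26667 / (1.732 × 230 × 0.85) = 78.8 A

78.8 A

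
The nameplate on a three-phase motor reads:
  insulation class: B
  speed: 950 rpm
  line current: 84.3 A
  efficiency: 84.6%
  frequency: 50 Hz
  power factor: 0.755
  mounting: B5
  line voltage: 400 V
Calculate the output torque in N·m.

P_in = √3·V·I·cosφ = 1.732 × 400 × 84.3 × 0.755 = 44094 W
P_out = η·P_in = 0.846 × 44094 = 37304 W
n = 950 rpm
ω = 2π×950/60 = 99.48 rad/s
τ = P_out/ω = 37304/99.48 = 375 N·m

375 N·m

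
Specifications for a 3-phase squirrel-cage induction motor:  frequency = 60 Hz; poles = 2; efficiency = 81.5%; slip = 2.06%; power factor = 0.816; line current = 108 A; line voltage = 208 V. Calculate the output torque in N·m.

70.1 N·m

P_in = √3·V·I·cosφ = 1.732 × 208 × 108 × 0.816 = 31749 W
P_out = η·P_in = 0.815 × 31749 = 25875 W
n_s = 120×60/2 = 3600 rpm; n = 3600×(1−0.0206) = 3526 rpm
ω = 2π×3526/60 = 369.2 rad/s
τ = P_out/ω = 25875/369.2 = 70.1 N·m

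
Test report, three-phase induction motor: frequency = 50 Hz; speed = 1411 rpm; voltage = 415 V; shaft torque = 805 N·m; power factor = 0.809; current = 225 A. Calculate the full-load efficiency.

ω = 2π × 1411/60 = 147.8 rad/s; P_out = τω = 805 × 147.8 = 118979 W
P_in = √3·V_L·I_L·cosφ = 1.732 × 415 × 225 × 0.809 = 130836 W
η = P_out / P_in = 118979 / 130836 = 0.909 = 90.9%

90.9 %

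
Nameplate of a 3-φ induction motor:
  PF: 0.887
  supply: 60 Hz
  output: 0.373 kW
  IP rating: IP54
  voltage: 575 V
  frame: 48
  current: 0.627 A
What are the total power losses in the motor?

181 W

P_in = √3·V·I·cosφ = 1.732×575×0.627×0.887 = 554 W
P_out = 373 W
Losses = P_in − P_out = 554 − 373 = 181 W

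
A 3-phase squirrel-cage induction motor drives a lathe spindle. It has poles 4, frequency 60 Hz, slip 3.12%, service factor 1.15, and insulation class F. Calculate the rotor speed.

1744 rpm

n_s = 120f/p = 120×60/4 = 1800 rpm
n = n_s(1 − s) = 1800 × (1 − 0.0312) = 1744 rpm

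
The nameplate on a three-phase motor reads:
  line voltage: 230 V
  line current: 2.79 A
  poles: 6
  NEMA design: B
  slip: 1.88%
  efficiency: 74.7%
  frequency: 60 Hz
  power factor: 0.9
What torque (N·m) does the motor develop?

6.06 N·m

P_in = √3·V·I·cosφ = 1.732 × 230 × 2.79 × 0.9 = 1000 W
P_out = η·P_in = 0.747 × 1000 = 747 W
n_s = 120×60/6 = 1200 rpm; n = 1200×(1−0.0188) = 1177 rpm
ω = 2π×1177/60 = 123.3 rad/s
τ = P_out/ω = 747/123.3 = 6.06 N·m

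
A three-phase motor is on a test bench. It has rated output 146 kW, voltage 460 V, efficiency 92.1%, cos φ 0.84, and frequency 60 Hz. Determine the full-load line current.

237 A

P_out = 146 kW = 146000 W
P_in = P_out / η = 146000 / 0.921 = 158523 W
I_L = P_in / (√3·V_L·cosφ) = 158523 / (1.732 × 460 × 0.84) = 237 A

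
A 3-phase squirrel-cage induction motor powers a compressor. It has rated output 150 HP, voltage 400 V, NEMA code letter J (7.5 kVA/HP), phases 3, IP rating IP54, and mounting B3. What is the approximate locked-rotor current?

S_LR = 7.5 × 150 = 1125 kVA
I_LR = S_LR/(√3·V_L) = 1125000/(1.732×400) = 1620 A

1620 A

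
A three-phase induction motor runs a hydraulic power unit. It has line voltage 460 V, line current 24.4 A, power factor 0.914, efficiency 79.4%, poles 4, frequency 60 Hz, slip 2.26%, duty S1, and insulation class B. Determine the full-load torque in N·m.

76.6 N·m

P_in = √3·V·I·cosφ = 1.732 × 460 × 24.4 × 0.914 = 17768 W
P_out = η·P_in = 0.794 × 17768 = 14108 W
n_s = 120×60/4 = 1800 rpm; n = 1800×(1−0.0226) = 1759 rpm
ω = 2π×1759/60 = 184.2 rad/s
τ = P_out/ω = 14108/184.2 = 76.6 N·m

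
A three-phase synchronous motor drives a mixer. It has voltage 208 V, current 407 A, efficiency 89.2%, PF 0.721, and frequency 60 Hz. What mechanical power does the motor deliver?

94.3 kW

P_in = √3·V·I·cosφ = 1.732 × 208 × 407 × 0.721 = 105716 W
P_out = η·P_in = 0.892 × 105716 = 94299 W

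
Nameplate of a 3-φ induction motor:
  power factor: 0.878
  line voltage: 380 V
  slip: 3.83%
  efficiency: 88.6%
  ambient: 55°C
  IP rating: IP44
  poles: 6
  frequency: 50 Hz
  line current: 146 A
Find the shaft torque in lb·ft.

547 lb·ft

P_in = √3·V·I·cosφ = 1.732 × 380 × 146 × 0.878 = 84368 W
P_out = η·P_in = 0.886 × 84368 = 74750 W
n_s = 120×50/6 = 1000 rpm; n = 1000×(1−0.0383) = 962 rpm
ω = 2π×962/60 = 100.7 rad/s
τ = P_out/ω = 74750/100.7 = 742.3 N·m
In lb·ft: 742.3/1.356 = 547 lb·ft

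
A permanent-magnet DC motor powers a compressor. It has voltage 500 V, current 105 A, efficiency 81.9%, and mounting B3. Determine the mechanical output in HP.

57.6 HP

P_in = V·I = 500 × 105 = 52500 W
P_out = η·P_in = 0.819 × 52500 = 42998 W
= 42998/746 = 57.6 HP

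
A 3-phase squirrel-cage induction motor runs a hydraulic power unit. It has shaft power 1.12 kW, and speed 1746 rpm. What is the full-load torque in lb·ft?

ω = 2π × 1746/60 = 182.8 rad/s
τ = P/ω = 1120/182.8 = 6.127 N·m
In lb·ft: 6.127/1.356 = 4.52 lb·ft

4.52 lb·ft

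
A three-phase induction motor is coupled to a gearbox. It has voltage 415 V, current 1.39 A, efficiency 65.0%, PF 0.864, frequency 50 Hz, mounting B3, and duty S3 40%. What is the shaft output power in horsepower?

0.752 HP

P_in = √3·V·I·cosφ = 1.732 × 415 × 1.39 × 0.864 = 863 W
P_out = η·P_in = 0.65 × 863 = 561 W
= 561/746 = 0.752 HP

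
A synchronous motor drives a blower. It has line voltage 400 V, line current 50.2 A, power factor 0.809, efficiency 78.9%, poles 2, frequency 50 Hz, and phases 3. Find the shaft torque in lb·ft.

P_in = √3·V·I·cosφ = 1.732 × 400 × 50.2 × 0.809 = 28136 W
P_out = η·P_in = 0.789 × 28136 = 22199 W
n = n_s = 120×50/2 = 3000 rpm (synchronous)
ω = 2π×3000/60 = 314.2 rad/s
τ = P_out/ω = 22199/314.2 = 70.65 N·m
In lb·ft: 70.65/1.356 = 52.1 lb·ft

52.1 lb·ft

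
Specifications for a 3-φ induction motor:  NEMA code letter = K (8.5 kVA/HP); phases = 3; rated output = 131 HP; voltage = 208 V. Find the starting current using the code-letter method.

3090 A

S_LR = 8.5 × 131 = 1113.5 kVA
I_LR = S_LR/(√3·V_L) = 1113500/(1.732×208) = 3090 A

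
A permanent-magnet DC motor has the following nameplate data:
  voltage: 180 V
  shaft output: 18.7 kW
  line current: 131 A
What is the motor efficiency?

79.3 %

P_out = 18.7 kW = 18700 W
P_in = V·I = 180 × 131 = 23580 W
η = P_out / P_in = 18700 / 23580 = 0.793 = 79.3%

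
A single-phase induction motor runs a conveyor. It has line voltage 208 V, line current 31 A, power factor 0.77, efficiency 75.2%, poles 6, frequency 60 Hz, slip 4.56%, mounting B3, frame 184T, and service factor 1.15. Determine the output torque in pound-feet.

P_in = V·I·cosφ = 208 × 31 × 0.77 = 4965 W
P_out = η·P_in = 0.752 × 4965 = 3734 W
n_s = 120×60/6 = 1200 rpm; n = 1200×(1−0.0456) = 1145 rpm
ω = 2π×1145/60 = 119.9 rad/s
τ = P_out/ω = 3734/119.9 = 31.14 N·m
In lb·ft: 31.14/1.356 = 23 lb·ft

23 lb·ft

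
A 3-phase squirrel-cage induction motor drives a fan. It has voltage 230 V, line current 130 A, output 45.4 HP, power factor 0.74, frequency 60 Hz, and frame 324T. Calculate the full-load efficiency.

P_out = 45.4 × 746 = 33868 W
P_in = √3·V_L·I_L·cosφ = 1.732 × 230 × 130 × 0.74 = 38322 W
η = P_out / P_in = 33868 / 38322 = 0.884 = 88.4%

88.4 %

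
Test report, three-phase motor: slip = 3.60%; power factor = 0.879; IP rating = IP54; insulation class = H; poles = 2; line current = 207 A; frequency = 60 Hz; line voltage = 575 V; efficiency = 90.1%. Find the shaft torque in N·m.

449 N·m

P_in = √3·V·I·cosφ = 1.732 × 575 × 207 × 0.879 = 181207 W
P_out = η·P_in = 0.901 × 181207 = 163268 W
n_s = 120×60/2 = 3600 rpm; n = 3600×(1−0.036) = 3470 rpm
ω = 2π×3470/60 = 363.4 rad/s
τ = P_out/ω = 163268/363.4 = 449 N·m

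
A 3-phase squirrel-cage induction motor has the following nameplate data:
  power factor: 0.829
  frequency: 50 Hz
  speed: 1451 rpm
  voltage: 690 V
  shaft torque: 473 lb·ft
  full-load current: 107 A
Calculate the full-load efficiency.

91.9 %

τ = 473 lb·ft × 1.356 = 641.4 N·m
ω = 2π × 1451/60 = 151.9 rad/s; P_out = τω = 641.4 × 151.9 = 97429 W
P_in = √3·V_L·I_L·cosφ = 1.732 × 690 × 107 × 0.829 = 106007 W
η = P_out / P_in = 97429 / 106007 = 0.919 = 91.9%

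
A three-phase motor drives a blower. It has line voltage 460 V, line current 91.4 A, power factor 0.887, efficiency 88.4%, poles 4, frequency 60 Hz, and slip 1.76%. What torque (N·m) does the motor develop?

308 N·m

P_in = √3·V·I·cosφ = 1.732 × 460 × 91.4 × 0.887 = 64592 W
P_out = η·P_in = 0.884 × 64592 = 57099 W
n_s = 120×60/4 = 1800 rpm; n = 1800×(1−0.0176) = 1768 rpm
ω = 2π×1768/60 = 185.1 rad/s
τ = P_out/ω = 57099/185.1 = 308 N·m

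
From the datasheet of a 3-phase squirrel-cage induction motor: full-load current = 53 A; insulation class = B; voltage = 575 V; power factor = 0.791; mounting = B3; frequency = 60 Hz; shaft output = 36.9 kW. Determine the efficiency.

88.4 %

P_out = 36.9 kW = 36900 W
P_in = √3·V_L·I_L·cosφ = 1.732 × 575 × 53 × 0.791 = 41751 W
η = P_out / P_in = 36900 / 41751 = 0.884 = 88.4%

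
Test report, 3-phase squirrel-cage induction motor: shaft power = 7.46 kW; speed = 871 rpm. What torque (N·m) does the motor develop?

81.8 N·m

ω = 2π × 871/60 = 91.21 rad/s
τ = P/ω = 7460/91.21 = 81.8 N·m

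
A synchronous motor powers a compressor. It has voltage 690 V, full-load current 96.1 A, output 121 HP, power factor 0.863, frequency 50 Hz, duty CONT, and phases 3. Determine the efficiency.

91.1 %

P_out = 121 × 746 = 90266 W
P_in = √3·V_L·I_L·cosφ = 1.732 × 690 × 96.1 × 0.863 = 99113 W
η = P_out / P_in = 90266 / 99113 = 0.911 = 91.1%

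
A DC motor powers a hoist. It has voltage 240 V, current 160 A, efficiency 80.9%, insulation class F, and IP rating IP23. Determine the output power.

P_in = V·I = 240 × 160 = 38400 W
P_out = η·P_in = 0.809 × 38400 = 31066 W

31.1 kW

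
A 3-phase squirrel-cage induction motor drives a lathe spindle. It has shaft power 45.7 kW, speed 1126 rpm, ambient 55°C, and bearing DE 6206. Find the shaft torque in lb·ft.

286 lb·ft

ω = 2π × 1126/60 = 117.9 rad/s
τ = P/ω = 45700/117.9 = 387.6 N·m
In lb·ft: 387.6/1.356 = 286 lb·ft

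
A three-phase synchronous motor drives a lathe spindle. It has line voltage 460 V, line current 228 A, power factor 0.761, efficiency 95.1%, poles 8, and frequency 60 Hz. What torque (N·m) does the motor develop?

1390 N·m

P_in = √3·V·I·cosφ = 1.732 × 460 × 228 × 0.761 = 138237 W
P_out = η·P_in = 0.951 × 138237 = 131463 W
n = n_s = 120×60/8 = 900 rpm (synchronous)
ω = 2π×900/60 = 94.25 rad/s
τ = P_out/ω = 131463/94.25 = 1390 N·m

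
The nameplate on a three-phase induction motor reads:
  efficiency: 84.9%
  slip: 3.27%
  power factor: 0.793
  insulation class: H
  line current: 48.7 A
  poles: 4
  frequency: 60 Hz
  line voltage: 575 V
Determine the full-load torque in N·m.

P_in = √3·V·I·cosφ = 1.732 × 575 × 48.7 × 0.793 = 38461 W
P_out = η·P_in = 0.849 × 38461 = 32653 W
n_s = 120×60/4 = 1800 rpm; n = 1800×(1−0.0327) = 1741 rpm
ω = 2π×1741/60 = 182.3 rad/s
τ = P_out/ω = 32653/182.3 = 179 N·m

179 N·m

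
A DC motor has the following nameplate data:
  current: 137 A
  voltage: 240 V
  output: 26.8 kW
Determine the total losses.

P_in = V·I = 240×137 = 32880 W
P_out = 26800 W
Losses = P_in − P_out = 32880 − 26800 = 6080 W

6.08 kW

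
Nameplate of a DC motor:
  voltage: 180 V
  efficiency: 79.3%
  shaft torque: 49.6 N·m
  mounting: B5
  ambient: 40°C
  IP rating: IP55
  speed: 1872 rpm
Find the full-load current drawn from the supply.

ω = 2π×1872/60 = 196 rad/s; P_out = τω = 49.6 × 196 = 9722 W
P_in = P_out / η = 9722 / 0.793 = 12260 W
I = P_in / V = 12260 / 180 = 68.1 A

68.1 A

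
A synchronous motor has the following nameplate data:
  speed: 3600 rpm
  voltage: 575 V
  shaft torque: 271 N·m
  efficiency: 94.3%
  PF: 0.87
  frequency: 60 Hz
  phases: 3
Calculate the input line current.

ω = 2π×3600/60 = 377 rad/s; P_out = τω = 271 × 377 = 102167 W
P_in = P_out / η = 102167 / 0.943 = 108343 W
I_L = P_in / (√3·V_L·cosφ) = 108343 / (1.732 × 575 × 0.87) = 125 A

125 A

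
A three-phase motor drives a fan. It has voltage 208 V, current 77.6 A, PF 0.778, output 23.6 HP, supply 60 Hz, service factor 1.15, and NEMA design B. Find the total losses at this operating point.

4.14 kW

P_in = √3·V·I·cosφ = 1.732×208×77.6×0.778 = 21750 W
P_out = 23.6×746 = 17606 W
Losses = P_in − P_out = 21750 − 17606 = 4144 W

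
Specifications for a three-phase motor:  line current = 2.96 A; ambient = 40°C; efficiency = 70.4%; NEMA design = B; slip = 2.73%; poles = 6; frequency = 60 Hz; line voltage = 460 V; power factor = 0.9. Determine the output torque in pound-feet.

9.02 lb·ft

P_in = √3·V·I·cosφ = 1.732 × 460 × 2.96 × 0.9 = 2122 W
P_out = η·P_in = 0.704 × 2122 = 1494 W
n_s = 120×60/6 = 1200 rpm; n = 1200×(1−0.0273) = 1167 rpm
ω = 2π×1167/60 = 122.2 rad/s
τ = P_out/ω = 1494/122.2 = 12.23 N·m
In lb·ft: 12.23/1.356 = 9.02 lb·ft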